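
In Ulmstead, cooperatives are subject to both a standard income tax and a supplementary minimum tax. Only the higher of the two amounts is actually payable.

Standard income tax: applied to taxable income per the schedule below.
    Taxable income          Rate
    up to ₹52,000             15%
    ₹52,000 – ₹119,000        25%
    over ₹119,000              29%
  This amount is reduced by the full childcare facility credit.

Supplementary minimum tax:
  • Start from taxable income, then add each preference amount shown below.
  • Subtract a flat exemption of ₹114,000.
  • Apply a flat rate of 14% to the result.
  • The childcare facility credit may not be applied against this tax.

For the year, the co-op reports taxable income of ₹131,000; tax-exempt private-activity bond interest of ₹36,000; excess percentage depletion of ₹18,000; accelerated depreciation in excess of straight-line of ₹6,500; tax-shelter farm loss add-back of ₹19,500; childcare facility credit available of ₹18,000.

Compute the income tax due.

₹13,580

Supplementary minimum tax:
  Adjusted income: ₹131,000 + ₹36,000 + ₹18,000 + ₹6,500 + ₹19,500 = ₹211,000
  Less exemption ₹114,000 → base ₹97,000
  ₹97,000 × 14% = ₹13,580

Standard income tax:
  ₹52,000 × 15% = ₹7,800
  ₹67,000 × 25% = ₹16,750
  ₹12,000 × 29% = ₹3,480
  → ₹28,030
  Less childcare facility credit ₹18,000 → ₹10,030

₹13,580 > ₹10,030, so the supplementary minimum tax is the binding amount.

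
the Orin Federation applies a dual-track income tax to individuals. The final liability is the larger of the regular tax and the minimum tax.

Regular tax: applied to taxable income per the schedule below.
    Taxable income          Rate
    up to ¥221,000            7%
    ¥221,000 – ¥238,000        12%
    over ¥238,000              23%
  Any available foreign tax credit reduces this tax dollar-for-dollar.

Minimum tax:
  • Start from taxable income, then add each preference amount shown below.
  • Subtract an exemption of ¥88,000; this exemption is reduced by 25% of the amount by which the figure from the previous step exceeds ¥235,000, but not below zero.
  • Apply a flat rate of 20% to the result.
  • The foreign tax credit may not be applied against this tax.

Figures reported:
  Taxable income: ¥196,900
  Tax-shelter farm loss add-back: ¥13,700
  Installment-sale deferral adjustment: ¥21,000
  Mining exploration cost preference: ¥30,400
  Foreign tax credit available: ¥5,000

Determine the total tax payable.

¥36,150

Minimum tax:
  Adjusted income: ¥196,900 + ¥13,700 + ¥21,000 + ¥30,400 = ¥262,000
  Exemption: ¥88,000 − 25% × (¥262,000 − ¥235,000) = ¥88,000 − ¥6,750 = ¥81,250
  Base: ¥262,000 − ¥81,250 = ¥180,750
  ¥180,750 × 20% = ¥36,150

Regular tax:
  ¥196,900 × 7% = ¥13,783
  Less foreign tax credit ¥5,000 → ¥8,783

¥36,150 > ¥8,783, so the minimum tax is the binding amount.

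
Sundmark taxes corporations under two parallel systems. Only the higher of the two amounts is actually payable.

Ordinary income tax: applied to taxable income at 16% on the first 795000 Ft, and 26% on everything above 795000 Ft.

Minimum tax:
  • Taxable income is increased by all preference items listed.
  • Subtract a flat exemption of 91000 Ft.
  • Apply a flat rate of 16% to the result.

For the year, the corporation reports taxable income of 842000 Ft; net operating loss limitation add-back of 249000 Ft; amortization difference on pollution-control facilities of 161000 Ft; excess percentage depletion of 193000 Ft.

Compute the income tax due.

Minimum tax:
  Adjusted income: 842000 Ft + 249000 Ft + 161000 Ft + 193000 Ft = 1445000 Ft
  Less exemption 91000 Ft → base 1354000 Ft
  1354000 Ft × 16% = 216640 Ft

Ordinary income tax:
  795000 Ft × 16% = 127200 Ft
  47000 Ft × 26% = 12220 Ft
  → 139420 Ft

216640 Ft > 139420 Ft, so the minimum tax is the binding amount.

216640 Ft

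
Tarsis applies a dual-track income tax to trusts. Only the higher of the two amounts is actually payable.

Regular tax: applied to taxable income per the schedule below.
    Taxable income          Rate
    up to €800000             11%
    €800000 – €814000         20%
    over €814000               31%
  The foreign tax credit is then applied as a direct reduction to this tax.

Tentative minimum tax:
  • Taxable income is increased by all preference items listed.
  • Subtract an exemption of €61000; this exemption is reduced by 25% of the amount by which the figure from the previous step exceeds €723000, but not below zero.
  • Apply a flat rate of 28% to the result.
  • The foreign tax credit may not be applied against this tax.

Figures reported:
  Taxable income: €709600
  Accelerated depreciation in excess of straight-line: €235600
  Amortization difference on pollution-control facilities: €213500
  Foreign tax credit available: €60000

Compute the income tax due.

€324436

Tentative minimum tax:
  Adjusted income: €709600 + €235600 + €213500 = €1158700
  Exemption: 25% × (€1158700 − €723000) = €108925 ≥ €61000, so the exemption is fully phased out
  Base: €1158700 − €0 = €1158700
  €1158700 × 28% = €324436

Regular tax:
  €709600 × 11% = €78056
  Less foreign tax credit €60000 → €18056

€324436 > €18056, so the tentative minimum tax is the binding amount.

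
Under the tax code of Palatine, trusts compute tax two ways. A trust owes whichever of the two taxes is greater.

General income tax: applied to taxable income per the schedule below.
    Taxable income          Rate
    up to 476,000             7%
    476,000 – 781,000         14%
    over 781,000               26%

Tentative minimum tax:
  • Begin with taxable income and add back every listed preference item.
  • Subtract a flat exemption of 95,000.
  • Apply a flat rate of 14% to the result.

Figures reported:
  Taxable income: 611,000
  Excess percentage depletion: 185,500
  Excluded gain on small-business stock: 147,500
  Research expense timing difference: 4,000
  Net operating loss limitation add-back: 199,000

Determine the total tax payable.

147,280

Tentative minimum tax:
  Adjusted income: 611,000 + 185,500 + 147,500 + 4,000 + 199,000 = 1,147,000
  Less exemption 95,000 → base 1,052,000
  1,052,000 × 14% = 147,280

General income tax:
  476,000 × 7% = 33,320
  135,000 × 14% = 18,900
  → 52,220

147,280 > 52,220, so the tentative minimum tax is the binding amount.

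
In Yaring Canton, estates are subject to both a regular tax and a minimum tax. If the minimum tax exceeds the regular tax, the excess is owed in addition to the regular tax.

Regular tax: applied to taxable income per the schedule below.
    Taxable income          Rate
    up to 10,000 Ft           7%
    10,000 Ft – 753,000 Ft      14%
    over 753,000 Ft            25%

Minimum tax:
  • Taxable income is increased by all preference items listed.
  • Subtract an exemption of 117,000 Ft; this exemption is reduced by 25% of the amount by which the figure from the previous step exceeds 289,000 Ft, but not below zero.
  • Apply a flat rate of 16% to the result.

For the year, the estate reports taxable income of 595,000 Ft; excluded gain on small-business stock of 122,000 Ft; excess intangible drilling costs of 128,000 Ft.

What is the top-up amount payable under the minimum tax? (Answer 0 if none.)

52,600 Ft

Minimum tax:
  Adjusted income: 595,000 Ft + 122,000 Ft + 128,000 Ft = 845,000 Ft
  Exemption: 25% × (845,000 Ft − 289,000 Ft) = 139,000 Ft ≥ 117,000 Ft, so the exemption is fully phased out
  Base: 845,000 Ft − 0 Ft = 845,000 Ft
  845,000 Ft × 16% = 135,200 Ft

Regular tax:
  10,000 Ft × 7% = 700 Ft
  585,000 Ft × 14% = 81,900 Ft
  → 82,600 Ft

Excess of minimum tax over regular tax: 135,200 Ft − 82,600 Ft = 52,600 Ft.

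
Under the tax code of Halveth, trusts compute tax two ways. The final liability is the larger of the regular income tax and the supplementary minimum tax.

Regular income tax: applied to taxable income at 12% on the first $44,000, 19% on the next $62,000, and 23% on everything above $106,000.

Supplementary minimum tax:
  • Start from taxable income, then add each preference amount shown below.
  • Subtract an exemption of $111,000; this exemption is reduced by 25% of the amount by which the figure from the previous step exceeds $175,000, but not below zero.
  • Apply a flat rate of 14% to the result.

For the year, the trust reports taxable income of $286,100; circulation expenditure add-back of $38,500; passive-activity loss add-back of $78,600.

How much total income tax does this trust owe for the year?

$58,483

Regular income tax:
  $44,000 × 12% = $5,280
  $62,000 × 19% = $11,780
  $180,100 × 23% = $41,423
  → $58,483

Supplementary minimum tax:
  Adjusted income: $286,100 + $38,500 + $78,600 = $403,200
  Exemption: $111,000 − 25% × ($403,200 − $175,000) = $111,000 − $57,050 = $53,950
  Base: $403,200 − $53,950 = $349,250
  $349,250 × 14% = $48,895

$58,483 > $48,895, so the regular income tax governs.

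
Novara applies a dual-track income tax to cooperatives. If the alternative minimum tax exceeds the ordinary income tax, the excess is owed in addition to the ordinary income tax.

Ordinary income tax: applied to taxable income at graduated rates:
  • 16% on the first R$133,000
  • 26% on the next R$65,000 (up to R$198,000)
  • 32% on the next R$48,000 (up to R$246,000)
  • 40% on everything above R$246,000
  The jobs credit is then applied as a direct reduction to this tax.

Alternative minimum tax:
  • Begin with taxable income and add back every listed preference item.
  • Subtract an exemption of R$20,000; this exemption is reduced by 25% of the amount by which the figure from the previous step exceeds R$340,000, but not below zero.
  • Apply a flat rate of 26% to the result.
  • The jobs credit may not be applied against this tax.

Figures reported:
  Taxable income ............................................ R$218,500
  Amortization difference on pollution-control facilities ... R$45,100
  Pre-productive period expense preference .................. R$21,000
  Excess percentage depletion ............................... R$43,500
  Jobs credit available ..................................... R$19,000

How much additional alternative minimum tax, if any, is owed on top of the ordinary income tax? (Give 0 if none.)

R$54,366

Ordinary income tax:
  R$133,000 × 16% = R$21,280
  R$65,000 × 26% = R$16,900
  R$20,500 × 32% = R$6,560
  → R$44,740
  Less jobs credit R$19,000 → R$25,740

Alternative minimum tax:
  Adjusted income: R$218,500 + R$45,100 + R$21,000 + R$43,500 = R$328,100
  Exemption: R$328,100 ≤ R$340,000, so full R$20,000 applies
  Base: R$328,100 − R$20,000 = R$308,100
  R$308,100 × 26% = R$80,106

Excess of alternative minimum tax over ordinary income tax: R$80,106 − R$25,740 = R$54,366.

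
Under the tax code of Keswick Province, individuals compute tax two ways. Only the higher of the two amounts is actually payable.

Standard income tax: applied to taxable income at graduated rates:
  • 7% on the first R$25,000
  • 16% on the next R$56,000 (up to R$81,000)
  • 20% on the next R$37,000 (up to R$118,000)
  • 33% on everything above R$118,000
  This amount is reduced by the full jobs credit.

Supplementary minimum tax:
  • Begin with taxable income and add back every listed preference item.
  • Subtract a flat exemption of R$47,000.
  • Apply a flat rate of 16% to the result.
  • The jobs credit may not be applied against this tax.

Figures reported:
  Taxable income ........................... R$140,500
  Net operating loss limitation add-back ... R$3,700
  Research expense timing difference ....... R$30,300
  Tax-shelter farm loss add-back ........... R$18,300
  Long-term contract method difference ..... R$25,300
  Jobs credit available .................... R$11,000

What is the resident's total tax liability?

R$27,376

Standard income tax:
  R$25,000 × 7% = R$1,750
  R$56,000 × 16% = R$8,960
  R$37,000 × 20% = R$7,400
  R$22,500 × 33% = R$7,425
  → R$25,535
  Less jobs credit R$11,000 → R$14,535

Supplementary minimum tax:
  Adjusted income: R$140,500 + R$3,700 + R$30,300 + R$18,300 + R$25,300 = R$218,100
  Less exemption R$47,000 → base R$171,100
  R$171,100 × 16% = R$27,376

R$27,376 > R$14,535, so the supplementary minimum tax is the binding amount.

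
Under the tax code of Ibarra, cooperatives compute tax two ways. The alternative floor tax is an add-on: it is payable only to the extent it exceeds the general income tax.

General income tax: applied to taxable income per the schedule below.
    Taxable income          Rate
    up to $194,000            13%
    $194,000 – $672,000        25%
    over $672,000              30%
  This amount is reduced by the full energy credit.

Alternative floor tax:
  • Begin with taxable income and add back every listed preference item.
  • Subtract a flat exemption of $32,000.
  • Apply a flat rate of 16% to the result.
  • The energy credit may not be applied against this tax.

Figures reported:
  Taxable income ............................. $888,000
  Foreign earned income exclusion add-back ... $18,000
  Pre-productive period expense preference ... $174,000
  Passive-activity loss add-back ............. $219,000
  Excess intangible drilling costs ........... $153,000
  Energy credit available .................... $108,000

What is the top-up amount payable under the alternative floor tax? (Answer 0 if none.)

$125,680

General income tax:
  $194,000 × 13% = $25,220
  $478,000 × 25% = $119,500
  $216,000 × 30% = $64,800
  → $209,520
  Less energy credit $108,000 → $101,520

Alternative floor tax:
  Adjusted income: $888,000 + $18,000 + $174,000 + $219,000 + $153,000 = $1,452,000
  Less exemption $32,000 → base $1,420,000
  $1,420,000 × 16% = $227,200

Excess of alternative floor tax over general income tax: $227,200 − $101,520 = $125,680.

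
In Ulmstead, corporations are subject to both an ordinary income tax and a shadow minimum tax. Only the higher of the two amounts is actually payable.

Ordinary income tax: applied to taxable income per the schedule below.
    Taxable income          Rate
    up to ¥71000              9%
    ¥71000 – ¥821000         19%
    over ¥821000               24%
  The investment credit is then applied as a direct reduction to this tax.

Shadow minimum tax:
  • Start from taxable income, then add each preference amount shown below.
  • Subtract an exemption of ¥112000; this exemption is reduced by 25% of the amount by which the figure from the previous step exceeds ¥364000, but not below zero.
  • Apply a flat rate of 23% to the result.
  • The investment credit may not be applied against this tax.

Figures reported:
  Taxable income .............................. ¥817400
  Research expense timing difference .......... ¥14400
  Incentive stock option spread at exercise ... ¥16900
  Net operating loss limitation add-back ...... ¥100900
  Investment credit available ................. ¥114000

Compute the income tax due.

¥218408

Ordinary income tax:
  ¥71000 × 9% = ¥6390
  ¥746400 × 19% = ¥141816
  → ¥148206
  Less investment credit ¥114000 → ¥34206

Shadow minimum tax:
  Adjusted income: ¥817400 + ¥14400 + ¥16900 + ¥100900 = ¥949600
  Exemption: 25% × (¥949600 − ¥364000) = ¥146400 ≥ ¥112000, so the exemption is fully phased out
  Base: ¥949600 − ¥0 = ¥949600
  ¥949600 × 23% = ¥218408

¥218408 > ¥34206, so the shadow minimum tax is the binding amount.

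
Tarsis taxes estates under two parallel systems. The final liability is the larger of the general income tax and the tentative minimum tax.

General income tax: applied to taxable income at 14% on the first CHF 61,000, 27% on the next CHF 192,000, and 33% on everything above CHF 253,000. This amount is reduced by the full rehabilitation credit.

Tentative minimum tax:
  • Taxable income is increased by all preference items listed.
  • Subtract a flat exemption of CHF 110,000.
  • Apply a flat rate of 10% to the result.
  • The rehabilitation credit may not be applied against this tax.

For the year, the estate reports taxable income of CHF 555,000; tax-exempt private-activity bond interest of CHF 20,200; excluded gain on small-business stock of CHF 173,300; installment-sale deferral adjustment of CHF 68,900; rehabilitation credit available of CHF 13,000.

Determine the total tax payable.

CHF 147,040

Tentative minimum tax:
  Adjusted income: CHF 555,000 + CHF 20,200 + CHF 173,300 + CHF 68,900 = CHF 817,400
  Less exemption CHF 110,000 → base CHF 707,400
  CHF 707,400 × 10% = CHF 70,740

General income tax:
  CHF 61,000 × 14% = CHF 8,540
  CHF 192,000 × 27% = CHF 51,840
  CHF 302,000 × 33% = CHF 99,660
  → CHF 160,040
  Less rehabilitation credit CHF 13,000 → CHF 147,040

CHF 147,040 > CHF 70,740, so the general income tax governs.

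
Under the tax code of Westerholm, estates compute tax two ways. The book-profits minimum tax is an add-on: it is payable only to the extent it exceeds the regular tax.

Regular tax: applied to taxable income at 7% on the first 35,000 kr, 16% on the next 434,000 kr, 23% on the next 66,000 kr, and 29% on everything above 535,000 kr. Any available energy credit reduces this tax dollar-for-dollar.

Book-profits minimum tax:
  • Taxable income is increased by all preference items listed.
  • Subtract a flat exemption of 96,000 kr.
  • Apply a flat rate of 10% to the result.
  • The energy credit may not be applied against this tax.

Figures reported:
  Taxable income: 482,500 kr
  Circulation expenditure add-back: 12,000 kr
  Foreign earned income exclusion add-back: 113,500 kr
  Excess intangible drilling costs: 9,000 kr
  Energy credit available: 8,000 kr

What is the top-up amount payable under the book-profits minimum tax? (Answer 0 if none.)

Regular tax:
  35,000 kr × 7% = 2,450 kr
  434,000 kr × 16% = 69,440 kr
  13,500 kr × 23% = 3,105 kr
  → 74,995 kr
  Less energy credit 8,000 kr → 66,995 kr

Book-profits minimum tax:
  Adjusted income: 482,500 kr + 12,000 kr + 113,500 kr + 9,000 kr = 617,000 kr
  Less exemption 96,000 kr → base 521,000 kr
  521,000 kr × 10% = 52,100 kr

52,100 kr ≤ 66,995 kr, so no add-on is due.

0 kr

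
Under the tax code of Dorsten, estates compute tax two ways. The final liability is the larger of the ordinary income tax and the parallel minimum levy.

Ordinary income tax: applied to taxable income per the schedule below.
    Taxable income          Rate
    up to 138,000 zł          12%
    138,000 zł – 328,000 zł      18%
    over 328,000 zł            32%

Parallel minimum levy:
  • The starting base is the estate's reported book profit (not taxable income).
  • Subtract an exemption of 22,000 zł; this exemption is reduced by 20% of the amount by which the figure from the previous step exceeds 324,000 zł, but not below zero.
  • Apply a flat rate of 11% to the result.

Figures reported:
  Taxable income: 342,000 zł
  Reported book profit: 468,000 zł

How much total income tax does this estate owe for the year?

Ordinary income tax:
  138,000 zł × 12% = 16,560 zł
  190,000 zł × 18% = 34,200 zł
  14,000 zł × 32% = 4,480 zł
  → 55,240 zł

Parallel minimum levy:
  Base (reported book profit): 468,000 zł
  Exemption: 20% × (468,000 zł − 324,000 zł) = 28,800 zł ≥ 22,000 zł, so the exemption is fully phased out
  Base: 468,000 zł − 0 zł = 468,000 zł
  468,000 zł × 11% = 51,480 zł

55,240 zł > 51,480 zł, so the ordinary income tax governs.

55,240 zł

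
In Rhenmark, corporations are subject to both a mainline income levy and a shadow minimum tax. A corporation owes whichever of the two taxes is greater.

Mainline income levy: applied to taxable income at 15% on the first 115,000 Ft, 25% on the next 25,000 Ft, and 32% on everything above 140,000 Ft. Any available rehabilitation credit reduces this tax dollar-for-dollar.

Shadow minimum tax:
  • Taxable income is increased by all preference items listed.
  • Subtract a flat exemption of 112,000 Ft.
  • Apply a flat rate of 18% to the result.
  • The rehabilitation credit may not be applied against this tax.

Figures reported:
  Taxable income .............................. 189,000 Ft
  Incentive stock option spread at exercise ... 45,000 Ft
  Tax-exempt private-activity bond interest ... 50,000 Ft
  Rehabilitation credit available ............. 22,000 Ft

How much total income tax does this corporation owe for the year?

30,960 Ft

Shadow minimum tax:
  Adjusted income: 189,000 Ft + 45,000 Ft + 50,000 Ft = 284,000 Ft
  Less exemption 112,000 Ft → base 172,000 Ft
  172,000 Ft × 18% = 30,960 Ft

Mainline income levy:
  115,000 Ft × 15% = 17,250 Ft
  25,000 Ft × 25% = 6,250 Ft
  49,000 Ft × 32% = 15,680 Ft
  → 39,180 Ft
  Less rehabilitation credit 22,000 Ft → 17,180 Ft

30,960 Ft > 17,180 Ft, so the shadow minimum tax is the binding amount.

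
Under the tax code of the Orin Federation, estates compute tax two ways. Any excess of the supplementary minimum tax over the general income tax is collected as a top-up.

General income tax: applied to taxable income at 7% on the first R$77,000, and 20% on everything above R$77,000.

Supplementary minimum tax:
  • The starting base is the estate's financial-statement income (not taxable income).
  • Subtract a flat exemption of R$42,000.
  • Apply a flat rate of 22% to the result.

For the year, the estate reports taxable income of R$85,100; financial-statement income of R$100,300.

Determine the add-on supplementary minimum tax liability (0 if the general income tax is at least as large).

General income tax:
  R$77,000 × 7% = R$5,390
  R$8,100 × 20% = R$1,620
  → R$7,010

Supplementary minimum tax:
  Base (financial-statement income): R$100,300
  Less exemption R$42,000 → base R$58,300
  R$58,300 × 22% = R$12,826

Excess of supplementary minimum tax over general income tax: R$12,826 − R$7,010 = R$5,816.

R$5,816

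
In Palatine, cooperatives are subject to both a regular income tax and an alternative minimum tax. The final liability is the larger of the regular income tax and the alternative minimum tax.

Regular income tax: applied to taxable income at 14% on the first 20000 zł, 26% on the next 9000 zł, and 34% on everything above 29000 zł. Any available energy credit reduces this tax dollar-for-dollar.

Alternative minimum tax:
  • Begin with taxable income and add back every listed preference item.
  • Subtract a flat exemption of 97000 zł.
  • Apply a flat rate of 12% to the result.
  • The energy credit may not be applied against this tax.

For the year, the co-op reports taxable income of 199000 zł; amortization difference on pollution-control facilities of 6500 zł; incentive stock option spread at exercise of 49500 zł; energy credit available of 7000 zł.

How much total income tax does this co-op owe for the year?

55940 zł

Alternative minimum tax:
  Adjusted income: 199000 zł + 6500 zł + 49500 zł = 255000 zł
  Less exemption 97000 zł → base 158000 zł
  158000 zł × 12% = 18960 zł

Regular income tax:
  20000 zł × 14% = 2800 zł
  9000 zł × 26% = 2340 zł
  170000 zł × 34% = 57800 zł
  → 62940 zł
  Less energy credit 7000 zł → 55940 zł

55940 zł > 18960 zł, so the regular income tax governs.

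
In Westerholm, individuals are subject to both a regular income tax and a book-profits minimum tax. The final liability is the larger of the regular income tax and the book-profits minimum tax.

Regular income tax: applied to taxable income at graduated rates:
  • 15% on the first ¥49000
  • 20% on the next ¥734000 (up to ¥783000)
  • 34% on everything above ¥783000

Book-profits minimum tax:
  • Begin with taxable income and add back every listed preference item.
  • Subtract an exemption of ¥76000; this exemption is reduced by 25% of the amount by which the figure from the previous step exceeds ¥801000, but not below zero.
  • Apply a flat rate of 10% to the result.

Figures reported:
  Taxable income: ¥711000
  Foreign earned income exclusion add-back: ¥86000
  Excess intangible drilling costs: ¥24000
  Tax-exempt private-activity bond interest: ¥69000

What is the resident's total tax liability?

Regular income tax:
  ¥49000 × 15% = ¥7350
  ¥662000 × 20% = ¥132400
  → ¥139750

Book-profits minimum tax:
  Adjusted income: ¥711000 + ¥86000 + ¥24000 + ¥69000 = ¥890000
  Exemption: ¥76000 − 25% × (¥890000 − ¥801000) = ¥76000 − ¥22250 = ¥53750
  Base: ¥890000 − ¥53750 = ¥836250
  ¥836250 × 10% = ¥83625

¥139750 > ¥83625, so the regular income tax governs.

¥139750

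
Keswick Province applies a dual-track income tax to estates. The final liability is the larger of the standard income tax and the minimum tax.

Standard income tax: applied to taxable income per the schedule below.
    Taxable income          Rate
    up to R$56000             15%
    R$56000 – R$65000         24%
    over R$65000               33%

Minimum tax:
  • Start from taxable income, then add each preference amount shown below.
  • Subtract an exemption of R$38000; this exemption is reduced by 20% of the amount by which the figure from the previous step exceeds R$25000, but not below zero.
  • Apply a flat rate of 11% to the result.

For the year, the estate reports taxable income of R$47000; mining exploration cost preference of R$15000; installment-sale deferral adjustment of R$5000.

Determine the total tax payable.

R$7050

Standard income tax:
  R$47000 × 15% = R$7050

Minimum tax:
  Adjusted income: R$47000 + R$15000 + R$5000 = R$67000
  Exemption: R$38000 − 20% × (R$67000 − R$25000) = R$38000 − R$8400 = R$29600
  Base: R$67000 − R$29600 = R$37400
  R$37400 × 11% = R$4114

R$7050 > R$4114, so the standard income tax governs.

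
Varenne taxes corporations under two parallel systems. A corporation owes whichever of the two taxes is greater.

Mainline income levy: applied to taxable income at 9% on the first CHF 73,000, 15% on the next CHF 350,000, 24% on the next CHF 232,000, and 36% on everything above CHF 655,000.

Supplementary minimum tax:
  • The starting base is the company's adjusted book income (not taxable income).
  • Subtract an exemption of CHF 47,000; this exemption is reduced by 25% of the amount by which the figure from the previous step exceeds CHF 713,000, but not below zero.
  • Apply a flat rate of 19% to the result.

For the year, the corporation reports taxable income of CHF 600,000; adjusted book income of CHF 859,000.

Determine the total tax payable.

CHF 161,215

Supplementary minimum tax:
  Base (adjusted book income): CHF 859,000
  Exemption: CHF 47,000 − 25% × (CHF 859,000 − CHF 713,000) = CHF 47,000 − CHF 36,500 = CHF 10,500
  Base: CHF 859,000 − CHF 10,500 = CHF 848,500
  CHF 848,500 × 19% = CHF 161,215

Mainline income levy:
  CHF 73,000 × 9% = CHF 6,570
  CHF 350,000 × 15% = CHF 52,500
  CHF 177,000 × 24% = CHF 42,480
  → CHF 101,550

CHF 161,215 > CHF 101,550, so the supplementary minimum tax is the binding amount.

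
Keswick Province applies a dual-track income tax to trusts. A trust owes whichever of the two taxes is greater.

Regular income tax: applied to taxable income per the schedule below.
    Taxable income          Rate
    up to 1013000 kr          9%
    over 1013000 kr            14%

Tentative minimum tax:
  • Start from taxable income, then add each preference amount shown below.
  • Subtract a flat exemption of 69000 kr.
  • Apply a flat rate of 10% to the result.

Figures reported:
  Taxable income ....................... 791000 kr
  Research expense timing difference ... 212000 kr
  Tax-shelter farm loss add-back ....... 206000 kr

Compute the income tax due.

Regular income tax:
  791000 kr × 9% = 71190 kr

Tentative minimum tax:
  Adjusted income: 791000 kr + 212000 kr + 206000 kr = 1209000 kr
  Less exemption 69000 kr → base 1140000 kr
  1140000 kr × 10% = 114000 kr

114000 kr > 71190 kr, so the tentative minimum tax is the binding amount.

114000 kr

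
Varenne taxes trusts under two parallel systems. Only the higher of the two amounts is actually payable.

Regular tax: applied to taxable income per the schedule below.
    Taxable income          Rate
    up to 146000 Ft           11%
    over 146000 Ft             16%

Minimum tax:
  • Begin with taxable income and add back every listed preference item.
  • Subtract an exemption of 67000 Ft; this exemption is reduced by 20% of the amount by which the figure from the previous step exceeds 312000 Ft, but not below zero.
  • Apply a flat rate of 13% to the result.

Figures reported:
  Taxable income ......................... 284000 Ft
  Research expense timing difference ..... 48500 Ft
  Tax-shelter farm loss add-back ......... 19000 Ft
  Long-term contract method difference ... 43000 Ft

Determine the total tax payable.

44720 Ft

Regular tax:
  146000 Ft × 11% = 16060 Ft
  138000 Ft × 16% = 22080 Ft
  → 38140 Ft

Minimum tax:
  Adjusted income: 284000 Ft + 48500 Ft + 19000 Ft + 43000 Ft = 394500 Ft
  Exemption: 67000 Ft − 20% × (394500 Ft − 312000 Ft) = 67000 Ft − 16500 Ft = 50500 Ft
  Base: 394500 Ft − 50500 Ft = 344000 Ft
  344000 Ft × 13% = 44720 Ft

44720 Ft > 38140 Ft, so the minimum tax is the binding amount.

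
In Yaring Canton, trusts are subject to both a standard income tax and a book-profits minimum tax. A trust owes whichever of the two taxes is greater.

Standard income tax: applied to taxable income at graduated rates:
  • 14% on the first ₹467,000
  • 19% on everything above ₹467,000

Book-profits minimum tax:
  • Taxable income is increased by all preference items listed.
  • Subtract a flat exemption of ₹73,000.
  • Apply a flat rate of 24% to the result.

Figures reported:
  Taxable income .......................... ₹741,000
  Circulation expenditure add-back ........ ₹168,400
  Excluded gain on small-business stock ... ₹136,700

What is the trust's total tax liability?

₹233,544

Standard income tax:
  ₹467,000 × 14% = ₹65,380
  ₹274,000 × 19% = ₹52,060
  → ₹117,440

Book-profits minimum tax:
  Adjusted income: ₹741,000 + ₹168,400 + ₹136,700 = ₹1,046,100
  Less exemption ₹73,000 → base ₹973,100
  ₹973,100 × 24% = ₹233,544

₹233,544 > ₹117,440, so the book-profits minimum tax is the binding amount.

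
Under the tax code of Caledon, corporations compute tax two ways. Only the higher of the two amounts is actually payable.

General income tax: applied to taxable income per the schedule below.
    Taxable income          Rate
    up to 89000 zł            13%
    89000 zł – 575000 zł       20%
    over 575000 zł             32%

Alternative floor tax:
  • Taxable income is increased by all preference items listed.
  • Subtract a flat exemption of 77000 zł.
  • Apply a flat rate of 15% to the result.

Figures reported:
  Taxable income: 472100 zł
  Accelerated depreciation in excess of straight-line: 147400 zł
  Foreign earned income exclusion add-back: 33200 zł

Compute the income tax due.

88190 zł

General income tax:
  89000 zł × 13% = 11570 zł
  383100 zł × 20% = 76620 zł
  → 88190 zł

Alternative floor tax:
  Adjusted income: 472100 zł + 147400 zł + 33200 zł = 652700 zł
  Less exemption 77000 zł → base 575700 zł
  575700 zł × 15% = 86355 zł

88190 zł > 86355 zł, so the general income tax governs.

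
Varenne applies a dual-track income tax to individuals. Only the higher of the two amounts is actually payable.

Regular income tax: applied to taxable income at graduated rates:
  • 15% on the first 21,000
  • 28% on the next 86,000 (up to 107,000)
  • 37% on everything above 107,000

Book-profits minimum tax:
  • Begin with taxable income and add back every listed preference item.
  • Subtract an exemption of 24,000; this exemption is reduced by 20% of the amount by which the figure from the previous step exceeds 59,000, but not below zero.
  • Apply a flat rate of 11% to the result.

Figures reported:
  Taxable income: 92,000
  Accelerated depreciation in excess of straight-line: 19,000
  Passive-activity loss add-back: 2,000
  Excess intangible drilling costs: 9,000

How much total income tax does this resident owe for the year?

23,030

Regular income tax:
  21,000 × 15% = 3,150
  71,000 × 28% = 19,880
  → 23,030

Book-profits minimum tax:
  Adjusted income: 92,000 + 19,000 + 2,000 + 9,000 = 122,000
  Exemption: 24,000 − 20% × (122,000 − 59,000) = 24,000 − 12,600 = 11,400
  Base: 122,000 − 11,400 = 110,600
  110,600 × 11% = 12,166

23,030 > 12,166, so the regular income tax governs.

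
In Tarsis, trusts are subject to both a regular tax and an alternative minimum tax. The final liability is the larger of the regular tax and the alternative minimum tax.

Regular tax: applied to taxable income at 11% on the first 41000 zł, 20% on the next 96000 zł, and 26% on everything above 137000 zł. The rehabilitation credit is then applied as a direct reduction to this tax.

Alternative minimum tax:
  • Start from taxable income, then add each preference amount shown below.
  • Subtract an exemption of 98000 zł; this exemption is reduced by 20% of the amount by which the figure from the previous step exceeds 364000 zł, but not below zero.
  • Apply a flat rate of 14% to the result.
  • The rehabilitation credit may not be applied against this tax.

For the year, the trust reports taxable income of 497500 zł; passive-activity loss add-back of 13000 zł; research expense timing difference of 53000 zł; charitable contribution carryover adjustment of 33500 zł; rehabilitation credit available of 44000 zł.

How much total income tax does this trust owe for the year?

Regular tax:
  41000 zł × 11% = 4510 zł
  96000 zł × 20% = 19200 zł
  360500 zł × 26% = 93730 zł
  → 117440 zł
  Less rehabilitation credit 44000 zł → 73440 zł

Alternative minimum tax:
  Adjusted income: 497500 zł + 13000 zł + 53000 zł + 33500 zł = 597000 zł
  Exemption: 98000 zł − 20% × (597000 zł − 364000 zł) = 98000 zł − 46600 zł = 51400 zł
  Base: 597000 zł − 51400 zł = 545600 zł
  545600 zł × 14% = 76384 zł

76384 zł > 73440 zł, so the alternative minimum tax is the binding amount.

76384 zł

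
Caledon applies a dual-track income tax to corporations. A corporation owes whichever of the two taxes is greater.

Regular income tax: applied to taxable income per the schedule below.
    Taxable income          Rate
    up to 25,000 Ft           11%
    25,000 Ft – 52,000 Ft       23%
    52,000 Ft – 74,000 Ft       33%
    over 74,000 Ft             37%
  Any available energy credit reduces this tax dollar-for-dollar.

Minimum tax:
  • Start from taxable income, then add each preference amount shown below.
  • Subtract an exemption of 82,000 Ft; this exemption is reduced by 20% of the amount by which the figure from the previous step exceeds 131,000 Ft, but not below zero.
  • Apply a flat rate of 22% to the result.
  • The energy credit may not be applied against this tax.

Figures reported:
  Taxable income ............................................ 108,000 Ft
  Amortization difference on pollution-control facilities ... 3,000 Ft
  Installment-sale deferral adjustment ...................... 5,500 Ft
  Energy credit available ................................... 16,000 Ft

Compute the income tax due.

Minimum tax:
  Adjusted income: 108,000 Ft + 3,000 Ft + 5,500 Ft = 116,500 Ft
  Exemption: 116,500 Ft ≤ 131,000 Ft, so full 82,000 Ft applies
  Base: 116,500 Ft − 82,000 Ft = 34,500 Ft
  34,500 Ft × 22% = 7,590 Ft

Regular income tax:
  25,000 Ft × 11% = 2,750 Ft
  27,000 Ft × 23% = 6,210 Ft
  22,000 Ft × 33% = 7,260 Ft
  34,000 Ft × 37% = 12,580 Ft
  → 28,800 Ft
  Less energy credit 16,000 Ft → 12,800 Ft

12,800 Ft > 7,590 Ft, so the regular income tax governs.

12,800 Ft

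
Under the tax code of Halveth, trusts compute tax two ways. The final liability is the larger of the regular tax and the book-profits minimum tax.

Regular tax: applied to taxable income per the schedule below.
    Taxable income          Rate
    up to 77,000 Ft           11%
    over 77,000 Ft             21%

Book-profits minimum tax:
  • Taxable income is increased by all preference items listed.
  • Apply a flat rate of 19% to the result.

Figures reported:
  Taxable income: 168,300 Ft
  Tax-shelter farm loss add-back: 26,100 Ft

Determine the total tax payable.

36,936 Ft

Book-profits minimum tax:
  Adjusted income: 168,300 Ft + 26,100 Ft = 194,400 Ft
  194,400 Ft × 19% = 36,936 Ft

Regular tax:
  77,000 Ft × 11% = 8,470 Ft
  91,300 Ft × 21% = 19,173 Ft
  → 27,643 Ft

36,936 Ft > 27,643 Ft, so the book-profits minimum tax is the binding amount.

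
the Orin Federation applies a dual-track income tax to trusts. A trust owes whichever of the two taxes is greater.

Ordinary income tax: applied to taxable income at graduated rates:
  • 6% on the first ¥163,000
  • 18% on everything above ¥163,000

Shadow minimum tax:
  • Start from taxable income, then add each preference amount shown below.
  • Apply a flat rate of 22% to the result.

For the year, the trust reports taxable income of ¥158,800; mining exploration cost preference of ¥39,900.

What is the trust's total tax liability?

¥43,714

Ordinary income tax:
  ¥158,800 × 6% = ¥9,528

Shadow minimum tax:
  Adjusted income: ¥158,800 + ¥39,900 = ¥198,700
  ¥198,700 × 22% = ¥43,714

¥43,714 > ¥9,528, so the shadow minimum tax is the binding amount.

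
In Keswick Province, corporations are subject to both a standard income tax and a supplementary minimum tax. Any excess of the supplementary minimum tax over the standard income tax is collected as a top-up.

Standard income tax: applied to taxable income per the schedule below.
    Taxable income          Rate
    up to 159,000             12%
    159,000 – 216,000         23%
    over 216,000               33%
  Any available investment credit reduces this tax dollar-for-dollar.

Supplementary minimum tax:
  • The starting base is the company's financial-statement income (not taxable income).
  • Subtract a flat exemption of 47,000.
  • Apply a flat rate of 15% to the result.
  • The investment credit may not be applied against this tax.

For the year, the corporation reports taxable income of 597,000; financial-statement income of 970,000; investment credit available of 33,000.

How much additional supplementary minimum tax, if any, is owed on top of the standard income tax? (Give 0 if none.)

Standard income tax:
  159,000 × 12% = 19,080
  57,000 × 23% = 13,110
  381,000 × 33% = 125,730
  → 157,920
  Less investment credit 33,000 → 124,920

Supplementary minimum tax:
  Base (financial-statement income): 970,000
  Less exemption 47,000 → base 923,000
  923,000 × 15% = 138,450

Excess of supplementary minimum tax over standard income tax: 138,450 − 124,920 = 13,530.

13,530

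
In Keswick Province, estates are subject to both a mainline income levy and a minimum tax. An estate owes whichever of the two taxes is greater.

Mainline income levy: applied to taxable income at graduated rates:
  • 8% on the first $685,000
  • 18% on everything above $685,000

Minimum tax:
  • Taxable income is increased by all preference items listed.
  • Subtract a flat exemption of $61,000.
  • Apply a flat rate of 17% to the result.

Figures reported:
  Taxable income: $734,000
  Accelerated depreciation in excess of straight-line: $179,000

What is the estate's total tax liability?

Mainline income levy:
  $685,000 × 8% = $54,800
  $49,000 × 18% = $8,820
  → $63,620

Minimum tax:
  Adjusted income: $734,000 + $179,000 = $913,000
  Less exemption $61,000 → base $852,000
  $852,000 × 17% = $144,840

$144,840 > $63,620, so the minimum tax is the binding amount.

$144,840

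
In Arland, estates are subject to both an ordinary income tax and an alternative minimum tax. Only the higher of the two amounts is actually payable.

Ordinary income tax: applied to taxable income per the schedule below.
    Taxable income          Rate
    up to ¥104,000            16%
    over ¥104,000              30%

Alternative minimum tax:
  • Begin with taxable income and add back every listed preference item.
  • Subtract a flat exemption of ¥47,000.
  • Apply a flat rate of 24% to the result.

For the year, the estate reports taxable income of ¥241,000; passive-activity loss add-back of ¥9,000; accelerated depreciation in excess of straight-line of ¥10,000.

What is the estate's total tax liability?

¥57,740

Alternative minimum tax:
  Adjusted income: ¥241,000 + ¥9,000 + ¥10,000 = ¥260,000
  Less exemption ¥47,000 → base ¥213,000
  ¥213,000 × 24% = ¥51,120

Ordinary income tax:
  ¥104,000 × 16% = ¥16,640
  ¥137,000 × 30% = ¥41,100
  → ¥57,740

¥57,740 > ¥51,120, so the ordinary income tax governs.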